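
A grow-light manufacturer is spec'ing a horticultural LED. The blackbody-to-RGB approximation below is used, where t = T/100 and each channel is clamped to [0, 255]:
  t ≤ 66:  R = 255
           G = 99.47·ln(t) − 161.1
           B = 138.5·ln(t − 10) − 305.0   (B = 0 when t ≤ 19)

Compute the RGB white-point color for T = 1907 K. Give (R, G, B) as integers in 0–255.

t = 1907/100 = 19.07; the t ≤ 66 branch applies.
R = 255 by definition for t ≤ 66.
G = 99.47·ln 19.07 − 161.1 = 99.47·2.9481 − 161.1 = 132.149.
B = 138.5·ln(19.07 − 10) − 305.0 = 138.5·ln 9.07 − 305.0 = 138.5·2.2050 − 305.0 = 0.389.
Rounded: (255, 132, 0).

(255, 132, 0)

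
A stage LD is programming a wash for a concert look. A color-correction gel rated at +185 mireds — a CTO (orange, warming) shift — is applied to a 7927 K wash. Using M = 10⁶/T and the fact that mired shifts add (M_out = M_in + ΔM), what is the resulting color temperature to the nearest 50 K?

3200 K

M_in = 10⁶/7927 = 126.15 mireds.
M_out = 126.15 + (+185) = 311.15 mireds.
T_out = 10⁶/311.15 = 3213.9 K → 3200 K.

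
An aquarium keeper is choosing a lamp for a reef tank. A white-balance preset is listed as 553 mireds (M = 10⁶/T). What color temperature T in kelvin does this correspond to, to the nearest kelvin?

1808 K

T = 10⁶ / 553 = 1808.32 K → 1808 K.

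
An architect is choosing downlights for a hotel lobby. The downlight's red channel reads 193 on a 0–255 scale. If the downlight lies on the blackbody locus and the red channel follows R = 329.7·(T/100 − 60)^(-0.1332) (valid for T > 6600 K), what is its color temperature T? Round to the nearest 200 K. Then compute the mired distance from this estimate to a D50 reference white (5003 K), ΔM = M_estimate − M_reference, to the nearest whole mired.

-114 mireds

(t − 60)^(-0.1332) = 193/329.7 = 0.58538.
t − 60 = 0.58538^(1/-0.1332) = 0.58538^(-7.508) = 55.713, so t = 115.713.
T = 100·t = 11571 K → 11600 K to the nearest 200 K.
M_estimate = 10⁶/11600 = 86.21; M_reference = 10⁶/5003 = 199.88.
ΔM = 86.21 − 199.88 = -113.67 → -114 mireds.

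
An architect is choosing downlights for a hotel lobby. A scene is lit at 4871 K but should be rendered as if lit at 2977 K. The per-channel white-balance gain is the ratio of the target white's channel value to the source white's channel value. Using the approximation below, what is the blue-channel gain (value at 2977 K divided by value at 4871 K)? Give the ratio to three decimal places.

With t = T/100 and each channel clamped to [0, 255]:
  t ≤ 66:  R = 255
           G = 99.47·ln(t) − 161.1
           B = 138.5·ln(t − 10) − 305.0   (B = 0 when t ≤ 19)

At 4871 K (t = 48.71):
  B = 138.5·ln(48.71 − 10) − 305.0 = 138.5·ln 38.71 − 305.0 = 138.5·3.6561 − 305.0 = 201.370.
At 2977 K (t = 29.77):
  B = 138.5·ln(29.77 − 10) − 305.0 = 138.5·ln 19.77 − 305.0 = 138.5·2.9842 − 305.0 = 108.307.
Gain = 108.307 / 201.370 = 0.5379 → 0.538.

0.538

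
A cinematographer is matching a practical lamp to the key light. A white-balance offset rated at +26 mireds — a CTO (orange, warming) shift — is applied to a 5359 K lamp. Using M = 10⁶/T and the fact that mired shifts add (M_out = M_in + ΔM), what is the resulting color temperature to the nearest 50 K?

M_in = 10⁶/5359 = 186.60 mireds.
M_out = 186.60 + (+26) = 212.60 mireds.
T_out = 10⁶/212.60 = 4703.6 K → 4700 K.

4700 K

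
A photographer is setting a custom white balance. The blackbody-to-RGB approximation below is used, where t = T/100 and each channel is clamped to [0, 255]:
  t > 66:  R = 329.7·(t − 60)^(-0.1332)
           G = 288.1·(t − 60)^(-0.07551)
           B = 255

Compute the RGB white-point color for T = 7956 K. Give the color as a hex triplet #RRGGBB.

#DEE6FF

t = 7956/100 = 79.56; the t > 66 branch applies.
R = 329.7·(79.56 − 60)^(-0.1332) = 329.7·19.56^(-0.1332) = 329.7·0.67296 = 221.875.
G = 288.1·(79.56 − 60)^(-0.07551) = 288.1·19.56^(-0.07551) = 288.1·0.79889 = 230.161.
B = 255 by definition for t > 66.
Rounded: (222, 230, 255).
In hex: #DEE6FF.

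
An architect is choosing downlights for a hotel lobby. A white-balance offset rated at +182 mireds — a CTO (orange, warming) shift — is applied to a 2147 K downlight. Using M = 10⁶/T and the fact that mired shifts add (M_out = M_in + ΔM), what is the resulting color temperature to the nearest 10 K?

1540 K

M_in = 10⁶/2147 = 465.77 mireds.
M_out = 465.77 + (+182) = 647.77 mireds.
T_out = 10⁶/647.77 = 1543.8 K → 1540 K.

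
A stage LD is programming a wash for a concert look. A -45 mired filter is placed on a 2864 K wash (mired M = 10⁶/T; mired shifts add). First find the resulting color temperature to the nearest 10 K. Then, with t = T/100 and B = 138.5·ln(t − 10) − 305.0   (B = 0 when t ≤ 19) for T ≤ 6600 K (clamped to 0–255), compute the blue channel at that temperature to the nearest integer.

129

M_in = 10⁶/2864 = 349.16; M_out = 349.16 + (-45) = 304.16.
T_out = 10⁶/304.16 = 3287.7 K → 3290 K; t = 32.9.
B = 138.5·ln(32.9 − 10) − 305.0 = 138.5·ln 22.9 − 305.0 = 138.5·3.1311 − 305.0 = 128.662.
Rounded: 129.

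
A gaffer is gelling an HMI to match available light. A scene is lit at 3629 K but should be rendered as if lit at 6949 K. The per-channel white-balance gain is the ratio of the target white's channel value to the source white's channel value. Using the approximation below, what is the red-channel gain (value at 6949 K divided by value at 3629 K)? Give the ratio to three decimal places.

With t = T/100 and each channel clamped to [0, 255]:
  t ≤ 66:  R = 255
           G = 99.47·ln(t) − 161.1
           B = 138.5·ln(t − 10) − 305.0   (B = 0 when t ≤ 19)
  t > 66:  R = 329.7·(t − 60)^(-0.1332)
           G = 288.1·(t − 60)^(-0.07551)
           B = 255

At 3629 K (t = 36.29):
  R = 255 by definition for t ≤ 66.
At 6949 K (t = 69.49):
  R = 329.7·(69.49 − 60)^(-0.1332) = 329.7·9.49^(-0.1332) = 329.7·0.74102 = 244.313.
Gain = 244.313 / 255.000 = 0.9581 → 0.958.

0.958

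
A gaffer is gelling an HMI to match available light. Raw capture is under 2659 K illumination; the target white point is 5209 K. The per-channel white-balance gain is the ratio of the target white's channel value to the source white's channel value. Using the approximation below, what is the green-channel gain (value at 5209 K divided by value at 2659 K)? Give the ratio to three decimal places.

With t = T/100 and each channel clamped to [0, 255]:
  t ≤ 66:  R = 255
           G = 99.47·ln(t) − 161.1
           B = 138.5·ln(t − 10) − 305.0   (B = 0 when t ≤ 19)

1.405

At 2659 K (t = 26.59):
  G = 99.47·ln 26.59 − 161.1 = 99.47·3.2805 − 161.1 = 165.215.
At 5209 K (t = 52.09):
  G = 99.47·ln 52.09 − 161.1 = 99.47·3.9530 − 161.1 = 232.102.
Gain = 232.102 / 165.215 = 1.4049 → 1.405.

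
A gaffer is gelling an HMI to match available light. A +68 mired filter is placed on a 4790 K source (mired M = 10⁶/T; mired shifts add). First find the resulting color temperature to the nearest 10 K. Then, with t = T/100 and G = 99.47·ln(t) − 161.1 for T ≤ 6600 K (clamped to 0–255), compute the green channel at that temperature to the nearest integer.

196

M_in = 10⁶/4790 = 208.77; M_out = 208.77 + (+68) = 276.77.
T_out = 10⁶/276.77 = 3613.1 K → 3610 K; t = 36.1.
G = 99.47·ln 36.1 − 161.1 = 99.47·3.5863 − 161.1 = 195.629.
Rounded: 196.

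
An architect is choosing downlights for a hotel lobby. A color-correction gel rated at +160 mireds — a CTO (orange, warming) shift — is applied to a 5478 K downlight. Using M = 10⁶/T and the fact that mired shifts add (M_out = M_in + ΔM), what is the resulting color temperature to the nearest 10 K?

M_in = 10⁶/5478 = 182.55 mireds.
M_out = 182.55 + (+160) = 342.55 mireds.
T_out = 10⁶/342.55 = 2919.3 K → 2920 K.

2920 K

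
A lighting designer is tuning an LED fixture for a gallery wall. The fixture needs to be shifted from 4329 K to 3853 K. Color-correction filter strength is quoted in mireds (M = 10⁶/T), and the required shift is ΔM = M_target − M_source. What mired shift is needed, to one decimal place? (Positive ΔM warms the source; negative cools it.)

+28.5 mireds

M_source = 10⁶/4329 = 231.000; M_target = 10⁶/3853 = 259.538.
ΔM = 259.538 − 231.000 = 28.538 → +28.5 mireds, a warming shift.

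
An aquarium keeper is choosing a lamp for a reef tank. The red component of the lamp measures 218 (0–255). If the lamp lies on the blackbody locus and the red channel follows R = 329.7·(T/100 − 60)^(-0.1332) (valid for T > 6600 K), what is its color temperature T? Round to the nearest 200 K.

(t − 60)^(-0.1332) = 218/329.7 = 0.66121.
t − 60 = 0.66121^(1/-0.1332) = 0.66121^(-7.508) = 22.326, so t = 82.326.
T = 100·t = 8233 K → 8200 K to the nearest 200 K.

8200 K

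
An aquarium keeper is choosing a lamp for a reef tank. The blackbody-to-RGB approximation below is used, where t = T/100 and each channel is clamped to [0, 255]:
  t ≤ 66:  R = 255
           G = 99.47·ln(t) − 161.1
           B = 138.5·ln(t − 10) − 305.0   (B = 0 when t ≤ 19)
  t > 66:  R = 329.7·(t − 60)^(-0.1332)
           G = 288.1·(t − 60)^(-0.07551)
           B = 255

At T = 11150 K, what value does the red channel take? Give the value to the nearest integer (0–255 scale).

t = 11150/100 = 111.5; the t > 66 branch applies.
R = 329.7·(111.5 − 60)^(-0.1332) = 329.7·51.5^(-0.1332) = 329.7·0.59154 = 195.032.
Rounded: 195.

195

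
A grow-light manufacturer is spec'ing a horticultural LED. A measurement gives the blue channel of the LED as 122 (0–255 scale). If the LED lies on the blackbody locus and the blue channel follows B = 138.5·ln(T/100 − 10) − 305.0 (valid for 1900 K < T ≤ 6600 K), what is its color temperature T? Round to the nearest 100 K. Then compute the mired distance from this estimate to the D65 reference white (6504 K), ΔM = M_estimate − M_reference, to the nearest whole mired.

+159 mireds

ln(t − 10) = (122 + 305.0) / 138.5 = 3.0830.
t − 10 = e^3.0830 = 21.824, so t = 31.824.
T = 100·t = 3182 K → 3200 K to the nearest 100 K.
M_estimate = 10⁶/3200 = 312.50; M_reference = 10⁶/6504 = 153.75.
ΔM = 312.50 − 153.75 = 158.75 → +159 mireds.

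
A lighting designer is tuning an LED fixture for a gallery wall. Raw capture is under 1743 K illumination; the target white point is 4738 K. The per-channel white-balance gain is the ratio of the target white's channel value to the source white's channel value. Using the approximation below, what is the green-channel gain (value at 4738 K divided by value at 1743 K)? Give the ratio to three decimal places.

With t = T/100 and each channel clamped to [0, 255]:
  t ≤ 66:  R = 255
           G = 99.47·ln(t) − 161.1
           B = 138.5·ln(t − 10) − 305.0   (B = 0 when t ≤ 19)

1.807

At 1743 K (t = 17.43):
  G = 99.47·ln 17.43 − 161.1 = 99.47·2.8582 − 161.1 = 123.204.
At 4738 K (t = 47.38):
  G = 99.47·ln 47.38 − 161.1 = 99.47·3.8582 − 161.1 = 222.675.
Gain = 222.675 / 123.204 = 1.8074 → 1.807.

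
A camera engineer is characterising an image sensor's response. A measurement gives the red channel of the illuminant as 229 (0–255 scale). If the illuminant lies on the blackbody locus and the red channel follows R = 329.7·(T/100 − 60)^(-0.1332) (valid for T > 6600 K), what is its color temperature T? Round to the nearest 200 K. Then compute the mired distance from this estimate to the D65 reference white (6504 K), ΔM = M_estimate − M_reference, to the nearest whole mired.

(t − 60)^(-0.1332) = 229/329.7 = 0.69457.
t − 60 = 0.69457^(1/-0.1332) = 0.69457^(-7.508) = 15.428, so t = 75.428.
T = 100·t = 7543 K → 7600 K to the nearest 200 K.
M_estimate = 10⁶/7600 = 131.58; M_reference = 10⁶/6504 = 153.75.
ΔM = 131.58 − 153.75 = -22.17 → -22 mireds.

-22 mireds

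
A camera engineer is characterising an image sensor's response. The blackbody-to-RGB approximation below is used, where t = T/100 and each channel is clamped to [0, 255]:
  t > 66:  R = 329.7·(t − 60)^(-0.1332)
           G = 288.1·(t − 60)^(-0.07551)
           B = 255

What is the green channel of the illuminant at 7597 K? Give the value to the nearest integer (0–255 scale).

234

t = 7597/100 = 75.97; the t > 66 branch applies.
G = 288.1·(75.97 − 60)^(-0.07551) = 288.1·15.97^(-0.07551) = 288.1·0.81122 = 233.712.
Rounded: 234.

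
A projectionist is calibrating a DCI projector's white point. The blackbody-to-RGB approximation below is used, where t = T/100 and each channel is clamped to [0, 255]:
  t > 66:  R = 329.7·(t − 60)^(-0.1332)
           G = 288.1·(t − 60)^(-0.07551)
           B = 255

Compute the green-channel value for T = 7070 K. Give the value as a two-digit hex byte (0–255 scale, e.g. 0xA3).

0xF1

t = 7070/100 = 70.7; the t > 66 branch applies.
G = 288.1·(70.7 − 60)^(-0.07551) = 288.1·10.7^(-0.07551) = 288.1·0.83613 = 240.888.
Rounded: 241; in hex, 0xF1.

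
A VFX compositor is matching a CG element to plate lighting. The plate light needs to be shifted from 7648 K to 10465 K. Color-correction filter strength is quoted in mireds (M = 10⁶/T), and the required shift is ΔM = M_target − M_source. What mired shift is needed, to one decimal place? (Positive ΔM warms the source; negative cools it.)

M_source = 10⁶/7648 = 130.753; M_target = 10⁶/10465 = 95.557.
ΔM = 95.557 − 130.753 = -35.197 → -35.2 mireds, a cooling shift.

-35.2 mireds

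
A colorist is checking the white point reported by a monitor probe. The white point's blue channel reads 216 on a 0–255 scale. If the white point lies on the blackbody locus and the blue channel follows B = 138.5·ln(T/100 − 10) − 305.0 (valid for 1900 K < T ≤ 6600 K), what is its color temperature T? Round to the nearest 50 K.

5300 K

ln(t − 10) = (216 + 305.0) / 138.5 = 3.7617.
t − 10 = e^3.7617 = 43.023, so t = 53.023.
T = 100·t = 5302 K → 5300 K to the nearest 50 K.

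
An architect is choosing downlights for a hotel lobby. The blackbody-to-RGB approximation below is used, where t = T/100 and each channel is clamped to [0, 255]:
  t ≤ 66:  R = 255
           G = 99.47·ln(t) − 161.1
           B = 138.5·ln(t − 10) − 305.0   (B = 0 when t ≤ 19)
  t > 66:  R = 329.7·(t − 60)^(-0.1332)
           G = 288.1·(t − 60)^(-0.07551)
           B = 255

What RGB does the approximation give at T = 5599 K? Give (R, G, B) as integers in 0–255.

(255, 239, 225)

t = 5599/100 = 55.99; the t ≤ 66 branch applies.
R = 255 by definition for t ≤ 66.
G = 99.47·ln 55.99 − 161.1 = 99.47·4.0252 − 161.1 = 239.284.
B = 138.5·ln(55.99 − 10) − 305.0 = 138.5·ln 45.99 − 305.0 = 138.5·3.8284 − 305.0 = 225.237.
Rounded: (255, 239, 225).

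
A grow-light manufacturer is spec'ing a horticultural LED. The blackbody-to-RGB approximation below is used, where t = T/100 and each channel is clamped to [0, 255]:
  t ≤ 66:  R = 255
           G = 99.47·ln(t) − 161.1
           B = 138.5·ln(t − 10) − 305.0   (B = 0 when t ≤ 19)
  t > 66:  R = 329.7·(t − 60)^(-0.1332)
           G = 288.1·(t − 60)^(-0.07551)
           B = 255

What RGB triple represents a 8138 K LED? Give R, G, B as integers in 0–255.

R=219, G=229, B=255

t = 8138/100 = 81.38; the t > 66 branch applies.
R = 329.7·(81.38 − 60)^(-0.1332) = 329.7·21.38^(-0.1332) = 329.7·0.66503 = 219.261.
G = 288.1·(81.38 − 60)^(-0.07551) = 288.1·21.38^(-0.07551) = 288.1·0.79354 = 228.620.
B = 255 by definition for t > 66.
Rounded: (219, 229, 255).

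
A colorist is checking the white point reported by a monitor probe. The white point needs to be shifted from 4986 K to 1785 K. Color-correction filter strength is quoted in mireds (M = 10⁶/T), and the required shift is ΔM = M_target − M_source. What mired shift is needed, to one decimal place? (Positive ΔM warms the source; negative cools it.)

+359.7 mireds

M_source = 10⁶/4986 = 200.562; M_target = 10⁶/1785 = 560.224.
ΔM = 560.224 − 200.562 = 359.663 → +359.7 mireds, a warming shift.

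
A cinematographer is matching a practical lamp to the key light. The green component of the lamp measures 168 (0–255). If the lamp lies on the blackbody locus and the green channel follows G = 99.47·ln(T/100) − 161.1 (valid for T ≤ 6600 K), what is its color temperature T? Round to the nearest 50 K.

2750 K

ln t = (168 + 161.1) / 99.47 = 3.3085.
t = e^3.3085 = 27.345.
T = 100·t = 2735 K → 2750 K to the nearest 50 K.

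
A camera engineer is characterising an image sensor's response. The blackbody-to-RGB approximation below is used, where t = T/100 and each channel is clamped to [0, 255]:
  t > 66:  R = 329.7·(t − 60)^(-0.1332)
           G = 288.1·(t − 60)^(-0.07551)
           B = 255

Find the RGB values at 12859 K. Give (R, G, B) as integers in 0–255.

t = 12859/100 = 128.59; the t > 66 branch applies.
R = 329.7·(128.59 − 60)^(-0.1332) = 329.7·68.59^(-0.1332) = 329.7·0.56939 = 187.728.
G = 288.1·(128.59 − 60)^(-0.07551) = 288.1·68.59^(-0.07551) = 288.1·0.72668 = 209.357.
B = 255 by definition for t > 66.
Rounded: (188, 209, 255).

(188, 209, 255)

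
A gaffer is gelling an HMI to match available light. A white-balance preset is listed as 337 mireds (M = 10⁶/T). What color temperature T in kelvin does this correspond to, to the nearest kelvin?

T = 10⁶ / 337 = 2967.36 K → 2967 K.

2967 K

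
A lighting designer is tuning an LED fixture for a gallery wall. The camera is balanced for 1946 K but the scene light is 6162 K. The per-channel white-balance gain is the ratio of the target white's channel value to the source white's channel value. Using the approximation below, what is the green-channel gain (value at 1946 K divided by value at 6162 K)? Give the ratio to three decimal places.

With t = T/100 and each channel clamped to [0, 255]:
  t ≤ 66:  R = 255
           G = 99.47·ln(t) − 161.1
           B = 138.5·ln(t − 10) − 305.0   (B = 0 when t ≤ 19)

At 6162 K (t = 61.62):
  G = 99.47·ln 61.62 − 161.1 = 99.47·4.1210 − 161.1 = 248.815.
At 1946 K (t = 19.46):
  G = 99.47·ln 19.46 − 161.1 = 99.47·2.9684 − 161.1 = 134.163.
Gain = 134.163 / 248.815 = 0.5392 → 0.539.

0.539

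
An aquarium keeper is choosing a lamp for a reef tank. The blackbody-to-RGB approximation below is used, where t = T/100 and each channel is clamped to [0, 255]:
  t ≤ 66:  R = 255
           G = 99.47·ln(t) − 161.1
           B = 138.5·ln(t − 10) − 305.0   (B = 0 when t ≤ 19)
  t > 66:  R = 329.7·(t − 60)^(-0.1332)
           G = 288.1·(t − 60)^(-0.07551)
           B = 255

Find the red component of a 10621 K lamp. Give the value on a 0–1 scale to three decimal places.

0.776

t = 10621/100 = 106.21; the t > 66 branch applies.
R = 329.7·(106.21 − 60)^(-0.1332) = 329.7·46.21^(-0.1332) = 329.7·0.60015 = 197.868.
On a 0–1 scale: 197.868/255 = 0.7760 → 0.776.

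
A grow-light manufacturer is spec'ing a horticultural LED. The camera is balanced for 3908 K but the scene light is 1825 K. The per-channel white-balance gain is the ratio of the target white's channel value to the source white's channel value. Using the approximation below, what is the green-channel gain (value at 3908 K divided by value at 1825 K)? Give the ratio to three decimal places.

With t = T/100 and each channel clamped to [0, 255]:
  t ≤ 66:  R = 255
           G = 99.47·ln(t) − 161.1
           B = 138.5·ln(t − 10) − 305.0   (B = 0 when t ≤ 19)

1.593

At 1825 K (t = 18.25):
  G = 99.47·ln 18.25 − 161.1 = 99.47·2.9042 − 161.1 = 127.777.
At 3908 K (t = 39.08):
  G = 99.47·ln 39.08 − 161.1 = 99.47·3.6656 − 161.1 = 203.518.
Gain = 203.518 / 127.777 = 1.5928 → 1.593.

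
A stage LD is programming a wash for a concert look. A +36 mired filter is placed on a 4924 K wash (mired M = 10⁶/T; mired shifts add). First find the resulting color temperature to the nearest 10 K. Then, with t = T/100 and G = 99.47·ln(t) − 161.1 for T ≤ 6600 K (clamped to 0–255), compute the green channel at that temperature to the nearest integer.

210

M_in = 10⁶/4924 = 203.09; M_out = 203.09 + (+36) = 239.09.
T_out = 10⁶/239.09 = 4182.6 K → 4180 K; t = 41.8.
G = 99.47·ln 41.8 − 161.1 = 99.47·3.7329 − 161.1 = 210.211.
Rounded: 210.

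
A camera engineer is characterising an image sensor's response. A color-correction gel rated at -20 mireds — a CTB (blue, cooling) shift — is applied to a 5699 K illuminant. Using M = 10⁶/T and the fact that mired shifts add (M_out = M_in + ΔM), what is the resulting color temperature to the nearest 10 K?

6430 K

M_in = 10⁶/5699 = 175.47 mireds.
M_out = 175.47 + (-20) = 155.47 mireds.
T_out = 10⁶/155.47 = 6432.1 K → 6430 K.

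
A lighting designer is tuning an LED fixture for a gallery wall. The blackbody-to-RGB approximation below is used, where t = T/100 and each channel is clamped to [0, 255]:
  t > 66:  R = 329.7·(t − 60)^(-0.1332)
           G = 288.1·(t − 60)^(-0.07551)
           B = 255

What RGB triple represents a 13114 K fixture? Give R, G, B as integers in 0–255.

R=187, G=209, B=255

t = 13114/100 = 131.14; the t > 66 branch applies.
R = 329.7·(131.14 − 60)^(-0.1332) = 329.7·71.14^(-0.1332) = 329.7·0.56663 = 186.817.
G = 288.1·(131.14 − 60)^(-0.07551) = 288.1·71.14^(-0.07551) = 288.1·0.72468 = 208.781.
B = 255 by definition for t > 66.
Rounded: (187, 209, 255).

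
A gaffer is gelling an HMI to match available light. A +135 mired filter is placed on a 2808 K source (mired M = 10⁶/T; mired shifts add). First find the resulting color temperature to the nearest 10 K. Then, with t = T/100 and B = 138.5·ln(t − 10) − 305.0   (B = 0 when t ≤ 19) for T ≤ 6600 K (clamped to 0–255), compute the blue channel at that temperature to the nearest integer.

M_in = 10⁶/2808 = 356.13; M_out = 356.13 + (+135) = 491.13.
T_out = 10⁶/491.13 = 2036.1 K → 2040 K; t = 20.4.
B = 138.5·ln(20.4 − 10) − 305.0 = 138.5·ln 10.4 − 305.0 = 138.5·2.3418 − 305.0 = 19.340.
Rounded: 19.

19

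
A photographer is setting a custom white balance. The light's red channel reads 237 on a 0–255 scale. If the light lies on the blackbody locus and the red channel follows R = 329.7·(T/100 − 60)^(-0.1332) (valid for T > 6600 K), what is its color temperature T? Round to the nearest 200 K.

(t − 60)^(-0.1332) = 237/329.7 = 0.71884.
t − 60 = 0.71884^(1/-0.1332) = 0.71884^(-7.508) = 11.922, so t = 71.922.
T = 100·t = 7192 K → 7200 K to the nearest 200 K.

7200 K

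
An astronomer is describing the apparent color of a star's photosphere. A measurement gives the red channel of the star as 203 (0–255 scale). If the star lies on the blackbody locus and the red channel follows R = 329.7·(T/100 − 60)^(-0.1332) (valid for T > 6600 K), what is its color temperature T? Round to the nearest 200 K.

(t − 60)^(-0.1332) = 203/329.7 = 0.61571.
t − 60 = 0.61571^(1/-0.1332) = 0.61571^(-7.508) = 38.129, so t = 98.129.
T = 100·t = 9813 K → 9800 K to the nearest 200 K.

9800 K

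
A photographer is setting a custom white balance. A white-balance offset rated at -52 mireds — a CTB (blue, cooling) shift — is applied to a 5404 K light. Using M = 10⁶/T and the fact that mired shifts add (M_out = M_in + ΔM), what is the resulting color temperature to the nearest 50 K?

M_in = 10⁶/5404 = 185.05 mireds.
M_out = 185.05 + (-52) = 133.05 mireds.
T_out = 10⁶/133.05 = 7516.1 K → 7500 K.

7500 K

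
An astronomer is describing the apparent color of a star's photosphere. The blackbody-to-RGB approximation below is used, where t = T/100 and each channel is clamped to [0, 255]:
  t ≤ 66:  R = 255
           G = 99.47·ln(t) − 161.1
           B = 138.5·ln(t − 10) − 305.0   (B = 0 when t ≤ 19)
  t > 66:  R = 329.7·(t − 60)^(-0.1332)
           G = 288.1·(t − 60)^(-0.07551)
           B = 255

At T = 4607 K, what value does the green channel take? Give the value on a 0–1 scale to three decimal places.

0.862

t = 4607/100 = 46.07; the t ≤ 66 branch applies.
G = 99.47·ln 46.07 − 161.1 = 99.47·3.8302 − 161.1 = 219.886.
On a 0–1 scale: 219.886/255 = 0.8623 → 0.862.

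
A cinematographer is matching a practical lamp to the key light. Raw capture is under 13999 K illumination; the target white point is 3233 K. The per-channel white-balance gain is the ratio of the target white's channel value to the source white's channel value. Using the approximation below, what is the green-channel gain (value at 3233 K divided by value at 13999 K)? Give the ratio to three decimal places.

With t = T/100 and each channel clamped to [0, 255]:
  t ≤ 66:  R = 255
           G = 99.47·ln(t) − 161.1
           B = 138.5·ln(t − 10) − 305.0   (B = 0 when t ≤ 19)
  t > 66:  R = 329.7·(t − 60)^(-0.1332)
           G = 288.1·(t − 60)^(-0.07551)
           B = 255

At 13999 K (t = 139.99):
  G = 288.1·(139.99 − 60)^(-0.07551) = 288.1·79.99^(-0.07551) = 288.1·0.71829 = 206.940.
At 3233 K (t = 32.33):
  G = 99.47·ln 32.33 − 161.1 = 99.47·3.4760 − 161.1 = 184.657.
Gain = 184.657 / 206.940 = 0.8923 → 0.892.

0.892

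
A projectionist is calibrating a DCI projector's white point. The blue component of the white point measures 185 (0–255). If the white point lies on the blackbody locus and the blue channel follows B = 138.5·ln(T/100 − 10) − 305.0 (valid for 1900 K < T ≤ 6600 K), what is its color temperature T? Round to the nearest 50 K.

4450 K

ln(t − 10) = (185 + 305.0) / 138.5 = 3.5379.
t − 10 = e^3.5379 = 34.395, so t = 44.395.
T = 100·t = 4439 K → 4450 K to the nearest 50 K.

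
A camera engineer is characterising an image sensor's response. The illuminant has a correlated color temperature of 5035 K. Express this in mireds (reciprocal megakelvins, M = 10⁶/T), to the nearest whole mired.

M = 10⁶ / 5035 = 198.610 → 199 mireds.

199 mireds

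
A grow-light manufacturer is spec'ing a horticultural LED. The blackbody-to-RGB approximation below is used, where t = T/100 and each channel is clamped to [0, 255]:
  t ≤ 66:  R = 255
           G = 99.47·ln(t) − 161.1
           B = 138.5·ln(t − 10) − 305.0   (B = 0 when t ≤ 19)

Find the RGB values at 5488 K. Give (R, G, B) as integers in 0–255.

(255, 237, 222)

t = 5488/100 = 54.88; the t ≤ 66 branch applies.
R = 255 by definition for t ≤ 66.
G = 99.47·ln 54.88 − 161.1 = 99.47·4.0051 − 161.1 = 237.292.
B = 138.5·ln(54.88 − 10) − 305.0 = 138.5·ln 44.88 − 305.0 = 138.5·3.8040 − 305.0 = 221.853.
Rounded: (255, 237, 222).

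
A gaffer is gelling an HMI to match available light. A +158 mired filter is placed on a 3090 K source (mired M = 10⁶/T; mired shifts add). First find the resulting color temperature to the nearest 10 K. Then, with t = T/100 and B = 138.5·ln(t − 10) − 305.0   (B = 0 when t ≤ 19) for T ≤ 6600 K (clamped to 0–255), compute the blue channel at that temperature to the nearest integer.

25

M_in = 10⁶/3090 = 323.62; M_out = 323.62 + (+158) = 481.62.
T_out = 10⁶/481.62 = 2076.3 K → 2080 K; t = 20.8.
B = 138.5·ln(20.8 − 10) − 305.0 = 138.5·ln 10.8 − 305.0 = 138.5·2.3795 − 305.0 = 24.567.
Rounded: 25.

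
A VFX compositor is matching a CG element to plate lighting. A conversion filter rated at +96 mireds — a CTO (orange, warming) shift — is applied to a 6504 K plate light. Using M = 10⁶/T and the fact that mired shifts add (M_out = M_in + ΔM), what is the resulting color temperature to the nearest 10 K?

M_in = 10⁶/6504 = 153.75 mireds.
M_out = 153.75 + (+96) = 249.75 mireds.
T_out = 10⁶/249.75 = 4004.0 K → 4000 K.

4000 K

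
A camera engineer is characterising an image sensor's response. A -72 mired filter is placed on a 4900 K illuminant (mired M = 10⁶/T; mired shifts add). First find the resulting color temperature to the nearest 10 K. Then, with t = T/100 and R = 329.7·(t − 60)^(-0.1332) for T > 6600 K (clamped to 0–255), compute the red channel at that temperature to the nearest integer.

M_in = 10⁶/4900 = 204.08; M_out = 204.08 + (-72) = 132.08.
T_out = 10⁶/132.08 = 7571.1 K → 7570 K; t = 75.7.
R = 329.7·(75.7 − 60)^(-0.1332) = 329.7·15.7^(-0.1332) = 329.7·0.69296 = 228.468.
Rounded: 228.

228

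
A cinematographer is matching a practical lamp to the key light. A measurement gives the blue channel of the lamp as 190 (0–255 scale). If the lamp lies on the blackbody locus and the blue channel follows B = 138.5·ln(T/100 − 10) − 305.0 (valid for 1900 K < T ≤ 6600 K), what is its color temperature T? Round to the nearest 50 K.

4550 K

ln(t − 10) = (190 + 305.0) / 138.5 = 3.5740.
t − 10 = e^3.5740 = 35.659, so t = 45.659.
T = 100·t = 4566 K → 4550 K to the nearest 50 K.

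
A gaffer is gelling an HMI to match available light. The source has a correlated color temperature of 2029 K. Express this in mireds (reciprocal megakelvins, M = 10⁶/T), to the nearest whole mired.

M = 10⁶ / 2029 = 492.854 → 493 mireds.

493 mireds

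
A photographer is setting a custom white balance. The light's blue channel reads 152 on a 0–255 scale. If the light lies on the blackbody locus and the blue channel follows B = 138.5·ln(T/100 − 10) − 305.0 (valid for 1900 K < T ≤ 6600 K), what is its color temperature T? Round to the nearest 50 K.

3700 K

ln(t − 10) = (152 + 305.0) / 138.5 = 3.2996.
t − 10 = e^3.2996 = 27.103, so t = 37.103.
T = 100·t = 3710 K → 3700 K to the nearest 50 K.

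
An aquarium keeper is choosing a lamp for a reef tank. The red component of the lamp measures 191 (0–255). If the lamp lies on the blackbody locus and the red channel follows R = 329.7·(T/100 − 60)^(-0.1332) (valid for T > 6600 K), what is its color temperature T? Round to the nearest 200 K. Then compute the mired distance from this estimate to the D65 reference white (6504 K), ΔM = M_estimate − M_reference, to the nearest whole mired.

(t − 60)^(-0.1332) = 191/329.7 = 0.57931.
t − 60 = 0.57931^(1/-0.1332) = 0.57931^(-7.508) = 60.245, so t = 120.245.
T = 100·t = 12025 K → 12000 K to the nearest 200 K.
M_estimate = 10⁶/12000 = 83.33; M_reference = 10⁶/6504 = 153.75.
ΔM = 83.33 − 153.75 = -70.42 → -70 mireds.

-70 mireds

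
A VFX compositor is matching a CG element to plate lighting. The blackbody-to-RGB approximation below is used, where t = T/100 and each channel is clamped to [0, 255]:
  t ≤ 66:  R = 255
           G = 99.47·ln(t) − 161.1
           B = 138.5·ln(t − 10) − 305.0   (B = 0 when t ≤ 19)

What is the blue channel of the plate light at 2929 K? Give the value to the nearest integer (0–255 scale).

t = 2929/100 = 29.29; the t ≤ 66 branch applies.
B = 138.5·ln(29.29 − 10) − 305.0 = 138.5·ln 19.29 − 305.0 = 138.5·2.9596 − 305.0 = 104.903.
Rounded: 105.

105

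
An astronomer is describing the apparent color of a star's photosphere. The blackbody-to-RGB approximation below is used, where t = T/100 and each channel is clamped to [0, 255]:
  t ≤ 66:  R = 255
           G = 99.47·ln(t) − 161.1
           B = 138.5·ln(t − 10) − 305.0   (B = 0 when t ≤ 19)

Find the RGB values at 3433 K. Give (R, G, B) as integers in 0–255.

(255, 191, 137)

t = 3433/100 = 34.33; the t ≤ 66 branch applies.
R = 255 by definition for t ≤ 66.
G = 99.47·ln 34.33 − 161.1 = 99.47·3.5360 − 161.1 = 190.628.
B = 138.5·ln(34.33 − 10) − 305.0 = 138.5·ln 24.33 − 305.0 = 138.5·3.1917 − 305.0 = 137.052.
Rounded: (255, 191, 137).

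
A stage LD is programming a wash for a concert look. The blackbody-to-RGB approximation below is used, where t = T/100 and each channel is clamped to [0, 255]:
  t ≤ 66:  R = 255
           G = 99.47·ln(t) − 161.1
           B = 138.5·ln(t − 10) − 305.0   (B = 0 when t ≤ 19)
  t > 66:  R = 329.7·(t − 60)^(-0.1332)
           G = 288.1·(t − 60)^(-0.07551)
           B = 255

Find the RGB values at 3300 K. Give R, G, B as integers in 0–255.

R=255, G=187, B=129

t = 3300/100 = 33; the t ≤ 66 branch applies.
R = 255 by definition for t ≤ 66.
G = 99.47·ln 33 − 161.1 = 99.47·3.4965 − 161.1 = 186.698.
B = 138.5·ln(33 − 10) − 305.0 = 138.5·ln 23 − 305.0 = 138.5·3.1355 − 305.0 = 129.266.
Rounded: (255, 187, 129).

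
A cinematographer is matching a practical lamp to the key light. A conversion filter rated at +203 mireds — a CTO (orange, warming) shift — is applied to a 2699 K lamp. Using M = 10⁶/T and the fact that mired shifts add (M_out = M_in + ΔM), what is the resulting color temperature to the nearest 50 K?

1750 K

M_in = 10⁶/2699 = 370.51 mireds.
M_out = 370.51 + (+203) = 573.51 mireds.
T_out = 10⁶/573.51 = 1743.7 K → 1750 K.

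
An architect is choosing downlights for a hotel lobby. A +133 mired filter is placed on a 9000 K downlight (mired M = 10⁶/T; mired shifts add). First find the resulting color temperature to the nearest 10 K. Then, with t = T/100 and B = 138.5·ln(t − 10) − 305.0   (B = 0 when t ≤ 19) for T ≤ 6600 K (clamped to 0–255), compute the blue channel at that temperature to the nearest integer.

171

M_in = 10⁶/9000 = 111.11; M_out = 111.11 + (+133) = 244.11.
T_out = 10⁶/244.11 = 4096.5 K → 4100 K; t = 41.
B = 138.5·ln(41 − 10) − 305.0 = 138.5·ln 31 − 305.0 = 138.5·3.4340 − 305.0 = 170.607.
Rounded: 171.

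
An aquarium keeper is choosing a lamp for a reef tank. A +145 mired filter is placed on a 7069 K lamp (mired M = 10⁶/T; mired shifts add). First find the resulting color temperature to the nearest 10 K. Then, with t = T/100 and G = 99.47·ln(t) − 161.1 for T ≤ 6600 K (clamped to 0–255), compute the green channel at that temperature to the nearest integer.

M_in = 10⁶/7069 = 141.46; M_out = 141.46 + (+145) = 286.46.
T_out = 10⁶/286.46 = 3490.9 K → 3490 K; t = 34.9.
G = 99.47·ln 34.9 − 161.1 = 99.47·3.5525 − 161.1 = 192.266.
Rounded: 192.

192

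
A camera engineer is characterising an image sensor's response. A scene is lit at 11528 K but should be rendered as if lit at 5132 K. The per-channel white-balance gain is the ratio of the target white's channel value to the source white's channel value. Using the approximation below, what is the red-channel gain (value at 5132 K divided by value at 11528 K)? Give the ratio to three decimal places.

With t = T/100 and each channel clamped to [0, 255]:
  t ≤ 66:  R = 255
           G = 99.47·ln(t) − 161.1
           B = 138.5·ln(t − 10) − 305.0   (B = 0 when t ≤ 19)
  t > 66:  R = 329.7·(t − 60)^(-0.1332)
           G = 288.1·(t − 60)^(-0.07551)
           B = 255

At 11528 K (t = 115.28):
  R = 329.7·(115.28 − 60)^(-0.1332) = 329.7·55.28^(-0.1332) = 329.7·0.58599 = 193.201.
At 5132 K (t = 51.32):
  R = 255 by definition for t ≤ 66.
Gain = 255.000 / 193.201 = 1.3199 → 1.320.

1.320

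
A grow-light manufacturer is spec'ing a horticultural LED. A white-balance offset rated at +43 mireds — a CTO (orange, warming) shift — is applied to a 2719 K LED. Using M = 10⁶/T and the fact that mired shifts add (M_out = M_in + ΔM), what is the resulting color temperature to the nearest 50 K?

2450 K

M_in = 10⁶/2719 = 367.78 mireds.
M_out = 367.78 + (+43) = 410.78 mireds.
T_out = 10⁶/410.78 = 2434.4 K → 2450 K.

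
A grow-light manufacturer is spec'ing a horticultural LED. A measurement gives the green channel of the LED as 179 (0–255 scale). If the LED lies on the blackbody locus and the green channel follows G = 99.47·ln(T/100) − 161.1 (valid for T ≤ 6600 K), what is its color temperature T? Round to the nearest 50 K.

3050 K

ln t = (179 + 161.1) / 99.47 = 3.4191.
t = e^3.4191 = 30.543.
T = 100·t = 3054 K → 3050 K to the nearest 50 K.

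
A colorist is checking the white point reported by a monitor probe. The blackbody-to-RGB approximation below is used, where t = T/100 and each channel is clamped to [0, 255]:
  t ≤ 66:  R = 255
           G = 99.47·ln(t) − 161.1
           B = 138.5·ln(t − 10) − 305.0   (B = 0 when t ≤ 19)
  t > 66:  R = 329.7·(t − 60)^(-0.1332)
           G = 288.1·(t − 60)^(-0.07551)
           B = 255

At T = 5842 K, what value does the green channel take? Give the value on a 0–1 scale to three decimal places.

t = 5842/100 = 58.42; the t ≤ 66 branch applies.
G = 99.47·ln 58.42 − 161.1 = 99.47·4.0677 − 161.1 = 243.510.
On a 0–1 scale: 243.510/255 = 0.9549 → 0.955.

0.955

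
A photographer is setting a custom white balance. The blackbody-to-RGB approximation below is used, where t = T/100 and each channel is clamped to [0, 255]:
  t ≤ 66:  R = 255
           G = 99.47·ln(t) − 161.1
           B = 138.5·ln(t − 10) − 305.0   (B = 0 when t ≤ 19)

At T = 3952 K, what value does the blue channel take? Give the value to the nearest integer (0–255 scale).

164

t = 3952/100 = 39.52; the t ≤ 66 branch applies.
B = 138.5·ln(39.52 − 10) − 305.0 = 138.5·ln 29.52 − 305.0 = 138.5·3.3851 − 305.0 = 163.832.
Rounded: 164.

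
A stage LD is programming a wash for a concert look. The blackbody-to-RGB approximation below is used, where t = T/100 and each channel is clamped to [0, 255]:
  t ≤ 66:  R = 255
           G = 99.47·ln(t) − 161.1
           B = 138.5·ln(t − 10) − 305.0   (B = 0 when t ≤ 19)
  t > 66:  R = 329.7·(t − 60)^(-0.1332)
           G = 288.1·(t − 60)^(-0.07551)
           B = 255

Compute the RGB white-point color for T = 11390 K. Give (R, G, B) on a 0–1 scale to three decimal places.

t = 11390/100 = 113.9; the t > 66 branch applies.
R = 329.7·(113.9 − 60)^(-0.1332) = 329.7·53.9^(-0.1332) = 329.7·0.58797 = 193.852.
G = 288.1·(113.9 − 60)^(-0.07551) = 288.1·53.9^(-0.07551) = 288.1·0.74003 = 213.202.
B = 255 by definition for t > 66.
Dividing each by 255: (0.7602, 0.8361, 1.0000) → (0.760, 0.836, 1.000).

(0.760, 0.836, 1.000)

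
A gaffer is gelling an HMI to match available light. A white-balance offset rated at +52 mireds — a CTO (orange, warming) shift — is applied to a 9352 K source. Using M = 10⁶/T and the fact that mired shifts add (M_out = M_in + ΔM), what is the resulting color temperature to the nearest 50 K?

M_in = 10⁶/9352 = 106.93 mireds.
M_out = 106.93 + (+52) = 158.93 mireds.
T_out = 10⁶/158.93 = 6292.1 K → 6300 K.

6300 K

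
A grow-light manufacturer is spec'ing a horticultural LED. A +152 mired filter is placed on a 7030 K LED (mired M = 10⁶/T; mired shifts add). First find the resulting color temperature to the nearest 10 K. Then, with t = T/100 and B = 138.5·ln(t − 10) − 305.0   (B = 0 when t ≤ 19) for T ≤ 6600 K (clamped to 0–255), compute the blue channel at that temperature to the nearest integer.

135

M_in = 10⁶/7030 = 142.25; M_out = 142.25 + (+152) = 294.25.
T_out = 10⁶/294.25 = 3398.5 K → 3400 K; t = 34.
B = 138.5·ln(34 − 10) − 305.0 = 138.5·ln 24 − 305.0 = 138.5·3.1781 − 305.0 = 135.160.
Rounded: 135.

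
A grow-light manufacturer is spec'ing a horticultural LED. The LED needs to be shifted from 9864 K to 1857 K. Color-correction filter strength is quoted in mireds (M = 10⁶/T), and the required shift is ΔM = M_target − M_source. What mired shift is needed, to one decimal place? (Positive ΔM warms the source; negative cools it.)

+437.1 mireds

M_source = 10⁶/9864 = 101.379; M_target = 10⁶/1857 = 538.503.
ΔM = 538.503 − 101.379 = 437.124 → +437.1 mireds, a warming shift.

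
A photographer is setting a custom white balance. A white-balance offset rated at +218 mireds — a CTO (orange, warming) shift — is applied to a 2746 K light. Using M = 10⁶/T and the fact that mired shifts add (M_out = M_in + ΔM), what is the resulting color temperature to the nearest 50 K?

M_in = 10⁶/2746 = 364.17 mireds.
M_out = 364.17 + (+218) = 582.17 mireds.
T_out = 10⁶/582.17 = 1717.7 K → 1700 K.

1700 K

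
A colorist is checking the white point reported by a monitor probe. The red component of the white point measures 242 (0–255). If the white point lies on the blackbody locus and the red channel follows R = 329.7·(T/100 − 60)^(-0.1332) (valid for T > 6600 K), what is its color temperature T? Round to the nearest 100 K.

7000 K

(t − 60)^(-0.1332) = 242/329.7 = 0.73400.
t − 60 = 0.73400^(1/-0.1332) = 0.73400^(-7.508) = 10.193, so t = 70.193.
T = 100·t = 7019 K → 7000 K to the nearest 100 K.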